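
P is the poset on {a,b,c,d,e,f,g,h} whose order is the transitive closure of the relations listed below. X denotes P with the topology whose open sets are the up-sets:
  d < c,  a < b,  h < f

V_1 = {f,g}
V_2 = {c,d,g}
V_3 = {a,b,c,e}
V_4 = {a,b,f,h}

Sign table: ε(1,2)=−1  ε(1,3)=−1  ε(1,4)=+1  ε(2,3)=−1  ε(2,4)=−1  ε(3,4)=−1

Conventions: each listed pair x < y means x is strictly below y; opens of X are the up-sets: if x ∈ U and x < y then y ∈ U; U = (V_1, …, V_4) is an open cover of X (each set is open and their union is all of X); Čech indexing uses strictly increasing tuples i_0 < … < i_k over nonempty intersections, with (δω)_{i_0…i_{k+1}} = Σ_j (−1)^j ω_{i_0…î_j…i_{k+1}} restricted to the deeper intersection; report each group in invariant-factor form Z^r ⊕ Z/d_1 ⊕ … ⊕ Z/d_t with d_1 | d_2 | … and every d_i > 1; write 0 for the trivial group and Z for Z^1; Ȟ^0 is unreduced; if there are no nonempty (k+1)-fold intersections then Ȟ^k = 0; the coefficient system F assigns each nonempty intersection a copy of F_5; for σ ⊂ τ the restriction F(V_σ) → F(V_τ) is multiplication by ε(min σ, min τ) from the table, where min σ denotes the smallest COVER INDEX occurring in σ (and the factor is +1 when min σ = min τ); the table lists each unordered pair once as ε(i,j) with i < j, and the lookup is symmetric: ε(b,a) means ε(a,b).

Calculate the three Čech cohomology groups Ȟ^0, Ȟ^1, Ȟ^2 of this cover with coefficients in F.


Ȟ^0 = 0, Ȟ^1 = 0, Ȟ^2 = 0

intersection data:
  V12={g} V14={f} V23={c} V34={a,b}
C dims 4,4; δ0: rk_F5 4
Ȟ^0 = (4 − 4) − 0 = 0, so Ȟ^0 ≅ 0
Ȟ^1 = (4 − 0) − 4 = 0, so Ȟ^1 ≅ 0
Ȟ^2 = (0 − 0) − 0 = 0, so Ȟ^2 ≅ 0


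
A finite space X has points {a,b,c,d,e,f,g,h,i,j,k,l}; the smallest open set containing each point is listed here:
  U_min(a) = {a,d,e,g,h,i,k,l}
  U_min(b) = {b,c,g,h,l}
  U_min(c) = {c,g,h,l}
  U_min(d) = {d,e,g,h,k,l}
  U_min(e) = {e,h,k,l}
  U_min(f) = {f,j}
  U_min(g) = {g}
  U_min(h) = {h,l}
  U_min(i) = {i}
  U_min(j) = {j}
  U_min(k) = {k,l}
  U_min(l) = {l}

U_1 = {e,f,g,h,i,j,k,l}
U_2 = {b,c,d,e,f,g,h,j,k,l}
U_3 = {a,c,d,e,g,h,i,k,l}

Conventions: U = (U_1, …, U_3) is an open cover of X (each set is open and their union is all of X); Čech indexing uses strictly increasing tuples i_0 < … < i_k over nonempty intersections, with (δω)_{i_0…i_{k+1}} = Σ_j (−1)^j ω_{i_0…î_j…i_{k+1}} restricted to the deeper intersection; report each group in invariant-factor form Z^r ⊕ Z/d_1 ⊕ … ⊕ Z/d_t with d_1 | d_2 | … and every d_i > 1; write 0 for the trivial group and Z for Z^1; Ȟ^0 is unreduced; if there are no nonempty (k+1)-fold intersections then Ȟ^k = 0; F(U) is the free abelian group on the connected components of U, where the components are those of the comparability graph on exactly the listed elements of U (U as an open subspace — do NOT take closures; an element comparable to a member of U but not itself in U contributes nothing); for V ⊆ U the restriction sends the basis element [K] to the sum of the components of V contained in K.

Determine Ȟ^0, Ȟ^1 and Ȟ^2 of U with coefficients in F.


nonempty overlaps:
  U12={e,f,g,h,j,k,l} U13={e,g,h,i,k,l} U23={c,d,e,g,h,k,l}
  U123={e,g,h,k,l}
components per intersection:
  U1: {e,h,k,l} {f,j} {g} {i}
  U2: {b,c,d,e,g,h,k,l} {f,j}
  U3: {a,c,d,e,g,h,i,k,l}
  U12: {e,h,k,l} {f,j} {g}
  U13: {e,h,k,l} {g} {i}
  U23: {c,d,e,g,h,k,l}
  U123: {e,h,k,l} {g}
C dims 7,7,2; δ0: rk 5, SNF 1^5; δ1: rk 2, SNF 1^2
degree 0: 7−5−0 = 2 → Ȟ^0 ≅ Z^2
degree 1: 7−2−5 = 0 → Ȟ^1 ≅ 0
degree 2: 2−0−2 = 0 → Ȟ^2 ≅ 0

Ȟ^0 ≅ Z^2, Ȟ^1 ≅ 0, Ȟ^2 ≅ 0


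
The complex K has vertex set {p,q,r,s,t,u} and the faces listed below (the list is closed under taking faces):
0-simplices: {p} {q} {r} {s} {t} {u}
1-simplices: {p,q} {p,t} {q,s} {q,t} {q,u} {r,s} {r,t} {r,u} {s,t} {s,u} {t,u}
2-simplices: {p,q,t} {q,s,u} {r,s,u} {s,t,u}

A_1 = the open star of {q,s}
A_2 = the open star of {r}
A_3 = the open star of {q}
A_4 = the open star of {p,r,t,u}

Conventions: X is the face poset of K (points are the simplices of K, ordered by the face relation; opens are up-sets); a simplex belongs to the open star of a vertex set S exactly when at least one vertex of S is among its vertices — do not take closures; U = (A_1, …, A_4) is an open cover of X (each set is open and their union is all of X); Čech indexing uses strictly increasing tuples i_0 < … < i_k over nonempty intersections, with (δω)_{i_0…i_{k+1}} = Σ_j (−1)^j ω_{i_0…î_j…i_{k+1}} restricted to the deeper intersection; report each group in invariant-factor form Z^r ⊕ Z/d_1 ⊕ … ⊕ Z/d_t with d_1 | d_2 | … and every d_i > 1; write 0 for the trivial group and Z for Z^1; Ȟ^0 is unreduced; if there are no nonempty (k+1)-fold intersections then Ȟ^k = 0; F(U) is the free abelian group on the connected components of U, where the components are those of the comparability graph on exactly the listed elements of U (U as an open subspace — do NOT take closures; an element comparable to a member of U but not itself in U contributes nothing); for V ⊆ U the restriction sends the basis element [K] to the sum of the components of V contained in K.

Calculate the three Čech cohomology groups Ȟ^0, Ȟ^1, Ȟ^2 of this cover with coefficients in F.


Ȟ^0(U;F) ≅ Z, Ȟ^1(U;F) ≅ Z, Ȟ^2(U;F) ≅ 0

nerve simplices:
  A1={{q},{s},{p,q},{q,s},{q,t},{q,u},{r,s},{s,t},{s,u},{p,q,t},{q,s,u},{r,s,u},{s,t,u}} A2={{r},{r,s},{r,t},{r,u},{r,s,u}} A3={{q},{p,q},{q,s},{q,t},{q,u},{p,q,t},{q,s,u}} A4={{p},{r},{t},{u},{p,q},{p,t},{q,t},{q,u},{r,s},{r,t},{r,u},{s,t},{s,u},{t,u},{p,q,t},{q,s,u},{r,s,u},{s,t,u}}
  A12={{r,s},{r,s,u}} A13={{q},{p,q},{q,s},{q,t},{q,u},{p,q,t},{q,s,u}} A14={{p,q},{q,t},{q,u},{r,s},{s,t},{s,u},{p,q,t},{q,s,u},{r,s,u},{s,t,u}} A24={{r},{r,s},{r,t},{r,u},{r,s,u}} A34={{p,q},{q,t},{q,u},{p,q,t},{q,s,u}}
  A124={{r,s},{r,s,u}} A134={{p,q},{q,t},{q,u},{p,q,t},{q,s,u}}
components per intersection:
  A1: {{q},{s},{p,q},{q,s},{q,t},{q,u},{r,s},{s,t},{s,u},{p,q,t},{q,s,u},{r,s,u},{s,t,u}}
  A2: {{r},{r,s},{r,t},{r,u},{r,s,u}}
  A3: {{q},{p,q},{q,s},{q,t},{q,u},{p,q,t},{q,s,u}}
  A4: {{p},{r},{t},{u},{p,q},{p,t},{q,t},{q,u},{r,s},{r,t},{r,u},{s,t},{s,u},{t,u},{p,q,t},{q,s,u},{r,s,u},{s,t,u}}
  A12: {{r,s},{r,s,u}}
  A13: {{q},{p,q},{q,s},{q,t},{q,u},{p,q,t},{q,s,u}}
  A14: {{p,q},{q,t},{p,q,t}} {{q,u},{r,s},{s,t},{s,u},{q,s,u},{r,s,u},{s,t,u}}
  A24: {{r},{r,s},{r,t},{r,u},{r,s,u}}
  A34: {{p,q},{q,t},{p,q,t}} {{q,u},{q,s,u}}
  A124: {{r,s},{r,s,u}}
  A134: {{p,q},{q,t},{p,q,t}} {{q,u},{q,s,u}}
C dims 4,7,3; δ0: rk 3, SNF 1^3; δ1: rk 3, SNF 1^3
degree 0: 4−3−0 = 1 → Ȟ^0 ≅ Z
degree 1: 7−3−3 = 1 → Ȟ^1 ≅ Z
degree 2: 3−0−3 = 0 → Ȟ^2 ≅ 0


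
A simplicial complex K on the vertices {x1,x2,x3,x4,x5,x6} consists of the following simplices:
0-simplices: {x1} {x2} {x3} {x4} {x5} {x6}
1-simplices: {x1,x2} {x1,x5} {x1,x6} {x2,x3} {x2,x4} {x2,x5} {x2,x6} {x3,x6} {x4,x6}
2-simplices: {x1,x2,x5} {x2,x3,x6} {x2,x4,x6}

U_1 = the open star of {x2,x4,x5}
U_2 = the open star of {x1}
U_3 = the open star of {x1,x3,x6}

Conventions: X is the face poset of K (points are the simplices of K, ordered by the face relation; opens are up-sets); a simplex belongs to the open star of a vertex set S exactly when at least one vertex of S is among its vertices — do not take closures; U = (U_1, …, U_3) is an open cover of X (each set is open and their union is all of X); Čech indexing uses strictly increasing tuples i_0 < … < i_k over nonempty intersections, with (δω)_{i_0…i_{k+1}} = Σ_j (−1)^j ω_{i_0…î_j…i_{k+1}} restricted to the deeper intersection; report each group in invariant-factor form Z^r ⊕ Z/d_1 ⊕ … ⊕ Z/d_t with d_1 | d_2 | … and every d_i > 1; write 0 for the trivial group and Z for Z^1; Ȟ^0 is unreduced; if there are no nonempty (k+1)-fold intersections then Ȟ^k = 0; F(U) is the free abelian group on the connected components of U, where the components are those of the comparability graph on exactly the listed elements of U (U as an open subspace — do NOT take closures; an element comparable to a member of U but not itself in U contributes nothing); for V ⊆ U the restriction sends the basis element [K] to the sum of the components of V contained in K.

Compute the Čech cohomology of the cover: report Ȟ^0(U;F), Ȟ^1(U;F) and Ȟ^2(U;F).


cover nerve:
  U1={{x2},{x4},{x5},{x1,x2},{x1,x5},{x2,x3},{x2,x4},{x2,x5},{x2,x6},{x4,x6},{x1,x2,x5},{x2,x3,x6},{x2,x4,x6}} U2={{x1},{x1,x2},{x1,x5},{x1,x6},{x1,x2,x5}} U3={{x1},{x3},{x6},{x1,x2},{x1,x5},{x1,x6},{x2,x3},{x2,x6},{x3,x6},{x4,x6},{x1,x2,x5},{x2,x3,x6},{x2,x4,x6}}
  U12={{x1,x2},{x1,x5},{x1,x2,x5}} U13={{x1,x2},{x1,x5},{x2,x3},{x2,x6},{x4,x6},{x1,x2,x5},{x2,x3,x6},{x2,x4,x6}} U23={{x1},{x1,x2},{x1,x5},{x1,x6},{x1,x2,x5}}
  U123={{x1,x2},{x1,x5},{x1,x2,x5}}
components per intersection:
  U1: {{x2},{x4},{x5},{x1,x2},{x1,x5},{x2,x3},{x2,x4},{x2,x5},{x2,x6},{x4,x6},{x1,x2,x5},{x2,x3,x6},{x2,x4,x6}}
  U2: {{x1},{x1,x2},{x1,x5},{x1,x6},{x1,x2,x5}}
  U3: {{x1},{x3},{x6},{x1,x2},{x1,x5},{x1,x6},{x2,x3},{x2,x6},{x3,x6},{x4,x6},{x1,x2,x5},{x2,x3,x6},{x2,x4,x6}}
  U12: {{x1,x2},{x1,x5},{x1,x2,x5}}
  U13: {{x1,x2},{x1,x5},{x1,x2,x5}} {{x2,x3},{x2,x6},{x4,x6},{x2,x3,x6},{x2,x4,x6}}
  U23: {{x1},{x1,x2},{x1,x5},{x1,x6},{x1,x2,x5}}
  U123: {{x1,x2},{x1,x5},{x1,x2,x5}}
C dims 3,4,1; δ0: rk 2, SNF 1^2; δ1: rk 1, SNF 1^1
Ȟ^0: (3−2)−0=1 ⇒ Z
Ȟ^1: (4−1)−2=1 ⇒ Z
Ȟ^2: (1−0)−1=0 ⇒ 0

Ȟ^0 = Z, Ȟ^1 = Z, Ȟ^2 = 0


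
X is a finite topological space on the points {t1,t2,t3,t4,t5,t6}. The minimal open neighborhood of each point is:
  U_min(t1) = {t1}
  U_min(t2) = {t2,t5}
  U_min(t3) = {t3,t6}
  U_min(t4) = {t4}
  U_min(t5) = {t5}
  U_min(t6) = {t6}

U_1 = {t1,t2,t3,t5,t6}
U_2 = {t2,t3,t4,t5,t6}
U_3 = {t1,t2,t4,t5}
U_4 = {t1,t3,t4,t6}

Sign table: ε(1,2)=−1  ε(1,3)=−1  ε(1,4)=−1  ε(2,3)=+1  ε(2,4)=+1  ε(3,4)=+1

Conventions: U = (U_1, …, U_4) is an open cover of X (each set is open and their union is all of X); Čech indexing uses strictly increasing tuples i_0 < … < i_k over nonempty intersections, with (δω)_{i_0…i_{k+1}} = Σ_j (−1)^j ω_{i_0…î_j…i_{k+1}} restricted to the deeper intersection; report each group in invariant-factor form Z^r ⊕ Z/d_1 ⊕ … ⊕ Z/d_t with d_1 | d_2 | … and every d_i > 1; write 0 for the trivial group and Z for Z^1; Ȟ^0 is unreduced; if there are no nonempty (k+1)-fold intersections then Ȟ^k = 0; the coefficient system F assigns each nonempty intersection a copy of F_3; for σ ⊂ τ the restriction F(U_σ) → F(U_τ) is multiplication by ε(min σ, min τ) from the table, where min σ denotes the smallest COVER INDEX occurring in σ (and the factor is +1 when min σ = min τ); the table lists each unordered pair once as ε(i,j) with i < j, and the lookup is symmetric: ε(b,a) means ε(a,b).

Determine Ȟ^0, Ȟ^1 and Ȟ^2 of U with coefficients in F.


Ȟ^0(U;F) ≅ Z/3,  Ȟ^1(U;F) ≅ 0,  Ȟ^2(U;F) ≅ Z/3

intersection data:
  U12={t2,t3,t5,t6} U13={t1,t2,t5} U14={t1,t3,t6} U23={t2,t4,t5} U24={t3,t4,t6} U34={t1,t4}
  U123={t2,t5} U124={t3,t6} U134={t1} U234={t4}
C dims 4,6,4; δ0: rk_F3 3; δ1: rk_F3 3
Ȟ^0 = (4 − 3) − 0 = 1, so Ȟ^0 ≅ Z/3
Ȟ^1 = (6 − 3) − 3 = 0, so Ȟ^1 ≅ 0
Ȟ^2 = (4 − 0) − 3 = 1, so Ȟ^2 ≅ Z/3


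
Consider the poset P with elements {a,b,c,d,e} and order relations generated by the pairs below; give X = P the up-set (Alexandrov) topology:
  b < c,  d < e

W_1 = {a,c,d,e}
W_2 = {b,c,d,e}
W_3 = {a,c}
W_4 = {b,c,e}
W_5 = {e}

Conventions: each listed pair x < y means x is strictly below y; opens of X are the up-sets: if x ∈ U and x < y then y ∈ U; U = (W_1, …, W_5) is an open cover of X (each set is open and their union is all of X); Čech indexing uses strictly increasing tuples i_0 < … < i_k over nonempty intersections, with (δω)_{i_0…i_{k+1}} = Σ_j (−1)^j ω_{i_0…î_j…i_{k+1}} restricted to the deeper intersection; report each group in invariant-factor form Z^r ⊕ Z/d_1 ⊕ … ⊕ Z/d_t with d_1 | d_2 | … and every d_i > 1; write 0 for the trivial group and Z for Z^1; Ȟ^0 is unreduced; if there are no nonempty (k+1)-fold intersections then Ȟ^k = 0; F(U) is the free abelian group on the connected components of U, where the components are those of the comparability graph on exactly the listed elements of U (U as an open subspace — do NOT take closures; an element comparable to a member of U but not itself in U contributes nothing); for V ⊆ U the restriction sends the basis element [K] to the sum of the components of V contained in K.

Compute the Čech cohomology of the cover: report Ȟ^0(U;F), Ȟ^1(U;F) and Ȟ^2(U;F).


Ȟ^0 = Z^3, Ȟ^1 = 0 and Ȟ^2 = 0

nerve of the cover:
  W12={c,d,e} W13={a,c} W14={c,e} W15={e} W23={c} W24={b,c,e} W25={e} W34={c} W45={e}
  W123={c} W124={c,e} W125={e} W134={c} W145={e} W234={c} W245={e}
  W1234={c} W1245={e}
components per intersection:
  W1: {a} {c} {d,e}
  W2: {b,c} {d,e}
  W3: {a} {c}
  W4: {b,c} {e}
  W5: {e}
  W12: {c} {d,e}
  W13: {a} {c}
  W14: {c} {e}
  W15: {e}
  W23: {c}
  W24: {b,c} {e}
  W25: {e}
  W34: {c}
  W45: {e}
  W123: {c}
  W124: {c} {e}
  W125: {e}
  W134: {c}
  W145: {e}
  W234: {c}
  W245: {e}
  W1234: {c}
  W1245: {e}
C dims 10,13,8,2; δ0: rk 7, SNF 1^7; δ1: rk 6, SNF 1^6; δ2: rk 2, SNF 1^2
Ȟ^0 = (10 − 7) − 0 = 3, so Ȟ^0 ≅ Z^3
Ȟ^1 = (13 − 6) − 7 = 0, so Ȟ^1 ≅ 0
Ȟ^2 = (8 − 2) − 6 = 0, so Ȟ^2 ≅ 0


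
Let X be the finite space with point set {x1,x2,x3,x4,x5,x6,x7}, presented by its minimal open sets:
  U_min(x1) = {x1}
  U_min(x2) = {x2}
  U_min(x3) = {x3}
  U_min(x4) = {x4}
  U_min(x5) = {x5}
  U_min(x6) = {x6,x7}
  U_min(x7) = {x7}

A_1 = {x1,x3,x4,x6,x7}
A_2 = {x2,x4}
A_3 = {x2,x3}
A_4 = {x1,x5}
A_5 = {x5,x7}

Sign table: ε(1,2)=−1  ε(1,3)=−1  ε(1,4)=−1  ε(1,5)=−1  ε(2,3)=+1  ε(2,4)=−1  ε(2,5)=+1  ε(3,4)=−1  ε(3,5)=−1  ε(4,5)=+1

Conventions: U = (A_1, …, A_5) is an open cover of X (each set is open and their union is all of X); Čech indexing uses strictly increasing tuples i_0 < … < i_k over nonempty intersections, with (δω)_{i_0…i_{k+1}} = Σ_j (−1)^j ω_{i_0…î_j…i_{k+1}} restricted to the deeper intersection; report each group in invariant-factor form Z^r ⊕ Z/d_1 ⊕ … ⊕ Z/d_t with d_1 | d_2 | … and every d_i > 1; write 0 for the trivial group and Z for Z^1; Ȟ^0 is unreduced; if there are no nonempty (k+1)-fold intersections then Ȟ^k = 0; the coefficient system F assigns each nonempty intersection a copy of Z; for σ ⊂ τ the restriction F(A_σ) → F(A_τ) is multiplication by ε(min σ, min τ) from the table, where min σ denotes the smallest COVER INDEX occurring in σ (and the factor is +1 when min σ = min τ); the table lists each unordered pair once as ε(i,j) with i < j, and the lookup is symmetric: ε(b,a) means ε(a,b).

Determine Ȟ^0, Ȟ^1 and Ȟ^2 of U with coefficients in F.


nerve of the cover:
  A12={x4} A13={x3} A14={x1} A15={x7} A23={x2} A45={x5}
C dims 5,6; δ0: rk 4, SNF 1^4
Ȟ^0 = (5 − 4) − 0 = 1, so Ȟ^0 ≅ Z
Ȟ^1 = (6 − 0) − 4 = 2, so Ȟ^1 ≅ Z^2
Ȟ^2 = (0 − 0) − 0 = 0, so Ȟ^2 ≅ 0

Ȟ^0 ≅ Z, Ȟ^1 ≅ Z^2 and Ȟ^2 ≅ 0


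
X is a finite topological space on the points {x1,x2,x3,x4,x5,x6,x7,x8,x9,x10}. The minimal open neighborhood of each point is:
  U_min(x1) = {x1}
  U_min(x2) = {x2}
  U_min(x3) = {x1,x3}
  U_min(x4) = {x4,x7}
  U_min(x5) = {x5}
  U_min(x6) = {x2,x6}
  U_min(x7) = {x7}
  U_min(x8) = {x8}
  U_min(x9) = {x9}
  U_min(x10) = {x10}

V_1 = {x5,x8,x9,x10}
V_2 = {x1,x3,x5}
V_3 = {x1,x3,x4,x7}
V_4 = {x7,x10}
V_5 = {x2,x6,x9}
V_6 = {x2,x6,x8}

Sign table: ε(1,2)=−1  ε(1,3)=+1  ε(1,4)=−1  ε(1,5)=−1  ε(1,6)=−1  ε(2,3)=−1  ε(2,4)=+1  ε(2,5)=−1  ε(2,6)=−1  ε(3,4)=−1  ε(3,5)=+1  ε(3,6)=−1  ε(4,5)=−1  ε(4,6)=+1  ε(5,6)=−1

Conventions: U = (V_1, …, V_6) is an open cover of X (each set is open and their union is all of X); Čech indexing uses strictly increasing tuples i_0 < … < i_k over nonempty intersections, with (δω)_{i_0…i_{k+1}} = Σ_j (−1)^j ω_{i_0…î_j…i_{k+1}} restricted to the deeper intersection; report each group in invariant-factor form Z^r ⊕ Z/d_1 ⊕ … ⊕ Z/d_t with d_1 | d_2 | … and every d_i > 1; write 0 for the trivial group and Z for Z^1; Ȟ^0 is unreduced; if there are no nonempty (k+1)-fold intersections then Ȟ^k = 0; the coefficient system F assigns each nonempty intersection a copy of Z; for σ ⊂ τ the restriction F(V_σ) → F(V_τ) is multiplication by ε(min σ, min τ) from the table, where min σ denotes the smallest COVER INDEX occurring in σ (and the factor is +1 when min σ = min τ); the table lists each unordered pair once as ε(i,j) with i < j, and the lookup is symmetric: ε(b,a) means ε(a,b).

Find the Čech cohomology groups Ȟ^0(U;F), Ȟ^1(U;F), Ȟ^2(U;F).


nonempty overlaps:
  V12={x5} V14={x10} V15={x9} V16={x8} V23={x1,x3} V34={x7} V56={x2,x6}
C dims 6,7; δ0: rk 6, SNF 1^5·2
degree 0: 6−6−0 = 0 → Ȟ^0 ≅ 0
degree 1: 7−0−6 = 1 plus torsion [2] → Ȟ^1 ≅ Z ⊕ Z/2
degree 2: 0−0−0 = 0 → Ȟ^2 ≅ 0

Ȟ^0 = 0,  Ȟ^1 = Z ⊕ Z/2,  Ȟ^2 = 0


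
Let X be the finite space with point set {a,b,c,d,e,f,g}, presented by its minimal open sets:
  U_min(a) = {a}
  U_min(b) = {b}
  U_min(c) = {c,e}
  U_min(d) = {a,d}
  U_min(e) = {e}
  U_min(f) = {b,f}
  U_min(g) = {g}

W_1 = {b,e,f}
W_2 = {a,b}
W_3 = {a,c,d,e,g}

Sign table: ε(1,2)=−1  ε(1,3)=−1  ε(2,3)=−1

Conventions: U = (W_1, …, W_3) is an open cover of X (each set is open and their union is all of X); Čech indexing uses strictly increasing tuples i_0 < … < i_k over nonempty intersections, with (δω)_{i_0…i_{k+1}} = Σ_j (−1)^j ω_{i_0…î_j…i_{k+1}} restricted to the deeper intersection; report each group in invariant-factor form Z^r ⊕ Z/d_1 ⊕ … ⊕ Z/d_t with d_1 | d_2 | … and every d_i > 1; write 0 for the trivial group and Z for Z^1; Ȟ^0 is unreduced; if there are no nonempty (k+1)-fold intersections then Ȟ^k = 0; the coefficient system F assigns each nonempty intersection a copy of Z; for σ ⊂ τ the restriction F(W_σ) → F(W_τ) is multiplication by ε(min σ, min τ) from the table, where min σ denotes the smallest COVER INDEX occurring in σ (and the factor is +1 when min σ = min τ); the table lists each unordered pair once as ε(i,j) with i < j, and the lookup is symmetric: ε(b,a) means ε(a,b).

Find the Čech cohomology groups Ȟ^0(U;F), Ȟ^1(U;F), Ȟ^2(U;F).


intersection data:
  W12={b} W13={e} W23={a}
C dims 3,3; δ0: rk 3, SNF 1^2·2
Ȟ^0 = (3 − 3) − 0 = 0, so Ȟ^0 ≅ 0
Ȟ^1 = (3 − 0) − 3 = 0 plus torsion [2], so Ȟ^1 ≅ Z/2
Ȟ^2 = (0 − 0) − 0 = 0, so Ȟ^2 ≅ 0

Ȟ^0 ≅ 0, Ȟ^1 ≅ Z/2, Ȟ^2 ≅ 0


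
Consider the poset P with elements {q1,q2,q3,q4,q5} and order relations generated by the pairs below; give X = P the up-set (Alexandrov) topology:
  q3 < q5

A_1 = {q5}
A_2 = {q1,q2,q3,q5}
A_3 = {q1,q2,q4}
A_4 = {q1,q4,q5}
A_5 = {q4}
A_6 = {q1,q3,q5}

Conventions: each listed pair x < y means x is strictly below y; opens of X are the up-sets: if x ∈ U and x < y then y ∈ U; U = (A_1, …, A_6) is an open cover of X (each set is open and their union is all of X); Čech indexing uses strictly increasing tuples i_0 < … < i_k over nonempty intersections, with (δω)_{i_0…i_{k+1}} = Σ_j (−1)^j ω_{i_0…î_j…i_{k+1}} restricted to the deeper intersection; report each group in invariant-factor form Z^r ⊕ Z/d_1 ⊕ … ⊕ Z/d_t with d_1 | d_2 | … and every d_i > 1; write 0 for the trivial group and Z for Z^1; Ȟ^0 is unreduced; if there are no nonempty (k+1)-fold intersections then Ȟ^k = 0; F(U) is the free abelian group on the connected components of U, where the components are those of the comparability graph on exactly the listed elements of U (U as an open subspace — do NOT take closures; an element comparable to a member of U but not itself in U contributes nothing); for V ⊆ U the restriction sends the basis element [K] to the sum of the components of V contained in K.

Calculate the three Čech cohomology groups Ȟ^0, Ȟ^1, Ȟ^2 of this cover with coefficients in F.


nerve of the cover:
  A12={q5} A14={q5} A16={q5} A23={q1,q2} A24={q1,q5} A26={q1,q3,q5} A34={q1,q4} A35={q4} A36={q1} A45={q4} A46={q1,q5}
  A124={q5} A126={q5} A146={q5} A234={q1} A236={q1} A246={q1,q5} A345={q4} A346={q1}
  A1246={q5} A2346={q1}
components per intersection:
  A1: {q5}
  A2: {q1} {q2} {q3,q5}
  A3: {q1} {q2} {q4}
  A4: {q1} {q4} {q5}
  A5: {q4}
  A6: {q1} {q3,q5}
  A12: {q5}
  A14: {q5}
  A16: {q5}
  A23: {q1} {q2}
  A24: {q1} {q5}
  A26: {q1} {q3,q5}
  A34: {q1} {q4}
  A35: {q4}
  A36: {q1}
  A45: {q4}
  A46: {q1} {q5}
  A124: {q5}
  A126: {q5}
  A146: {q5}
  A234: {q1}
  A236: {q1}
  A246: {q1} {q5}
  A345: {q4}
  A346: {q1}
  A1246: {q5}
  A2346: {q1}
C dims 13,16,9,2; δ0: rk 9, SNF 1^9; δ1: rk 7, SNF 1^7; δ2: rk 2, SNF 1^2
Ȟ^0 = (13 − 9) − 0 = 4, so Ȟ^0 ≅ Z^4
Ȟ^1 = (16 − 7) − 9 = 0, so Ȟ^1 ≅ 0
Ȟ^2 = (9 − 2) − 7 = 0, so Ȟ^2 ≅ 0

Ȟ^0 ≅ Z^4, Ȟ^1 ≅ 0 and Ȟ^2 ≅ 0


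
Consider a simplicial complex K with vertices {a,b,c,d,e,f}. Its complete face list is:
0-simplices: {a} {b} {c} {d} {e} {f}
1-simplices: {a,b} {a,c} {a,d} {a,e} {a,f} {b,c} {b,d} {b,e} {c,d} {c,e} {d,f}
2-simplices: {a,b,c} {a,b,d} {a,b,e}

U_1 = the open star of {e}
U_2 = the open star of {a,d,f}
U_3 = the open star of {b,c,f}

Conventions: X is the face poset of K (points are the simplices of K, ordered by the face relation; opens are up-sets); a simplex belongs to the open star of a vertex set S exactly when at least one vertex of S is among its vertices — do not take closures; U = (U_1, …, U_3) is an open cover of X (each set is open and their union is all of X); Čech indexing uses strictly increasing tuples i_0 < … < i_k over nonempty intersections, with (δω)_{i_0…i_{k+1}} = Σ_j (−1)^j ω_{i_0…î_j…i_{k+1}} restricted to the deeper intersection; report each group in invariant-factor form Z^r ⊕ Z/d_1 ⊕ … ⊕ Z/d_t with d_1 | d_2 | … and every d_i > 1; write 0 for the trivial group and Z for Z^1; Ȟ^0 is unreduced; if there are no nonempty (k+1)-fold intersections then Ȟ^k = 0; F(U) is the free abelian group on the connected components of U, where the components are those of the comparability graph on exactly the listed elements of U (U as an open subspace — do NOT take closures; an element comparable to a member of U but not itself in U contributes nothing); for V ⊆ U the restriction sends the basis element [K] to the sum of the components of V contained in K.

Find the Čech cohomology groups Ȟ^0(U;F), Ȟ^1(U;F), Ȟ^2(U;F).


nerve of the cover:
  U1={{e},{a,e},{b,e},{c,e},{a,b,e}} U2={{a},{d},{f},{a,b},{a,c},{a,d},{a,e},{a,f},{b,d},{c,d},{d,f},{a,b,c},{a,b,d},{a,b,e}} U3={{b},{c},{f},{a,b},{a,c},{a,f},{b,c},{b,d},{b,e},{c,d},{c,e},{d,f},{a,b,c},{a,b,d},{a,b,e}}
  U12={{a,e},{a,b,e}} U13={{b,e},{c,e},{a,b,e}} U23={{f},{a,b},{a,c},{a,f},{b,d},{c,d},{d,f},{a,b,c},{a,b,d},{a,b,e}}
  U123={{a,b,e}}
components per intersection:
  U1: {{e},{a,e},{b,e},{c,e},{a,b,e}}
  U2: {{a},{d},{f},{a,b},{a,c},{a,d},{a,e},{a,f},{b,d},{c,d},{d,f},{a,b,c},{a,b,d},{a,b,e}}
  U3: {{b},{c},{a,b},{a,c},{b,c},{b,d},{b,e},{c,d},{c,e},{a,b,c},{a,b,d},{a,b,e}} {{f},{a,f},{d,f}}
  U12: {{a,e},{a,b,e}}
  U13: {{b,e},{a,b,e}} {{c,e}}
  U23: {{f},{a,f},{d,f}} {{a,b},{a,c},{b,d},{a,b,c},{a,b,d},{a,b,e}} {{c,d}}
  U123: {{a,b,e}}
C dims 4,6,1; δ0: rk 3, SNF 1^3; δ1: rk 1, SNF 1^1
Ȟ^0 = (4 − 3) − 0 = 1, so Ȟ^0 ≅ Z
Ȟ^1 = (6 − 1) − 3 = 2, so Ȟ^1 ≅ Z^2
Ȟ^2 = (1 − 0) − 1 = 0, so Ȟ^2 ≅ 0

Ȟ^0 = Z,  Ȟ^1 = Z^2,  Ȟ^2 = 0


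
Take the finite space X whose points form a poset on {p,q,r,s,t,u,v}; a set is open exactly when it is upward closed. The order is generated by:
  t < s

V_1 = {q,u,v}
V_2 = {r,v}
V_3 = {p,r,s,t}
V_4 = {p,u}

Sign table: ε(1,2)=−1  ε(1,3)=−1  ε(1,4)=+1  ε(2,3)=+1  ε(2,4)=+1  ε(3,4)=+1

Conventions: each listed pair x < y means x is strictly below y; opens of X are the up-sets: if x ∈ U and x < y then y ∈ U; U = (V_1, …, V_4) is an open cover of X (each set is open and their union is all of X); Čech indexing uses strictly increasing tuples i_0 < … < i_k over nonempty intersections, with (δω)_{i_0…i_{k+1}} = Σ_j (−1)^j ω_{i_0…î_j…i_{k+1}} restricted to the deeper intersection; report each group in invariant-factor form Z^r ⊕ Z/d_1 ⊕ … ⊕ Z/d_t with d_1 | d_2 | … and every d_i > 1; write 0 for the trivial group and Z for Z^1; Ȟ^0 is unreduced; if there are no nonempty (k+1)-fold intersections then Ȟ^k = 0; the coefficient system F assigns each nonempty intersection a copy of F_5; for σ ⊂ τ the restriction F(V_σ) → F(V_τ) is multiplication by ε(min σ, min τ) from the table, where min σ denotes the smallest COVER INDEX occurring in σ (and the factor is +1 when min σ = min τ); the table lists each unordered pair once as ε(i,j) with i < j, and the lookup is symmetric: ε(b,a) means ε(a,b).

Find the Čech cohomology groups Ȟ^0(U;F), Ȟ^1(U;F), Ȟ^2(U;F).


nerve simplices:
  V12={v} V14={u} V23={r} V34={p}
C dims 4,4; δ0: rk_F5 4
degree 0: 4−4−0 = 0 → Ȟ^0 ≅ 0
degree 1: 4−0−4 = 0 → Ȟ^1 ≅ 0
degree 2: 0−0−0 = 0 → Ȟ^2 ≅ 0

Ȟ^0 ≅ 0; Ȟ^1 ≅ 0; Ȟ^2 ≅ 0


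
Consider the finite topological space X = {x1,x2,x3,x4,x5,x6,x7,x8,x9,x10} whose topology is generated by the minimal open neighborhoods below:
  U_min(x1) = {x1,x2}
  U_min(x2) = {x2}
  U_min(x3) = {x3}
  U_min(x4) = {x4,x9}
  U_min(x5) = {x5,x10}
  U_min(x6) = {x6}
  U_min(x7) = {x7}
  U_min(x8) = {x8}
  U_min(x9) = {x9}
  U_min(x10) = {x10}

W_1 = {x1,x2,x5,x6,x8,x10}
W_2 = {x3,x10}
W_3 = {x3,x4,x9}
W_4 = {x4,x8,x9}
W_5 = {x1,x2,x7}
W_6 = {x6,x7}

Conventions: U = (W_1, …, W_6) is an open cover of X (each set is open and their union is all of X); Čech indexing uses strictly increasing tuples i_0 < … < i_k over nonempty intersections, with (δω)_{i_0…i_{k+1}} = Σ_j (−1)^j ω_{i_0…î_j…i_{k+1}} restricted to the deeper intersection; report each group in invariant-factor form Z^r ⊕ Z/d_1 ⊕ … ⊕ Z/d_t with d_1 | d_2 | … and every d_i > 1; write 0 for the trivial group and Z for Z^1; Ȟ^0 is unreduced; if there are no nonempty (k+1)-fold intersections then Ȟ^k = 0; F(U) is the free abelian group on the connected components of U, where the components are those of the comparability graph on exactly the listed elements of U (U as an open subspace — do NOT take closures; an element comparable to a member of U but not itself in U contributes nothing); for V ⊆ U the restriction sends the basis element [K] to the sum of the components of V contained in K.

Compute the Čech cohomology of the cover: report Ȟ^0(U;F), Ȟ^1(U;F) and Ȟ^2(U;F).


Ȟ^0 ≅ Z^7, Ȟ^1 ≅ 0 and Ȟ^2 ≅ 0

nerve simplices:
  W12={x10} W14={x8} W15={x1,x2} W16={x6} W23={x3} W34={x4,x9} W56={x7}
components per intersection:
  W1: {x1,x2} {x5,x10} {x6} {x8}
  W2: {x3} {x10}
  W3: {x3} {x4,x9}
  W4: {x4,x9} {x8}
  W5: {x1,x2} {x7}
  W6: {x6} {x7}
  W12: {x10}
  W14: {x8}
  W15: {x1,x2}
  W16: {x6}
  W23: {x3}
  W34: {x4,x9}
  W56: {x7}
C dims 14,7; δ0: rk 7, SNF 1^7
degree 0: 14−7−0 = 7 → Ȟ^0 ≅ Z^7
degree 1: 7−0−7 = 0 → Ȟ^1 ≅ 0
degree 2: 0−0−0 = 0 → Ȟ^2 ≅ 0


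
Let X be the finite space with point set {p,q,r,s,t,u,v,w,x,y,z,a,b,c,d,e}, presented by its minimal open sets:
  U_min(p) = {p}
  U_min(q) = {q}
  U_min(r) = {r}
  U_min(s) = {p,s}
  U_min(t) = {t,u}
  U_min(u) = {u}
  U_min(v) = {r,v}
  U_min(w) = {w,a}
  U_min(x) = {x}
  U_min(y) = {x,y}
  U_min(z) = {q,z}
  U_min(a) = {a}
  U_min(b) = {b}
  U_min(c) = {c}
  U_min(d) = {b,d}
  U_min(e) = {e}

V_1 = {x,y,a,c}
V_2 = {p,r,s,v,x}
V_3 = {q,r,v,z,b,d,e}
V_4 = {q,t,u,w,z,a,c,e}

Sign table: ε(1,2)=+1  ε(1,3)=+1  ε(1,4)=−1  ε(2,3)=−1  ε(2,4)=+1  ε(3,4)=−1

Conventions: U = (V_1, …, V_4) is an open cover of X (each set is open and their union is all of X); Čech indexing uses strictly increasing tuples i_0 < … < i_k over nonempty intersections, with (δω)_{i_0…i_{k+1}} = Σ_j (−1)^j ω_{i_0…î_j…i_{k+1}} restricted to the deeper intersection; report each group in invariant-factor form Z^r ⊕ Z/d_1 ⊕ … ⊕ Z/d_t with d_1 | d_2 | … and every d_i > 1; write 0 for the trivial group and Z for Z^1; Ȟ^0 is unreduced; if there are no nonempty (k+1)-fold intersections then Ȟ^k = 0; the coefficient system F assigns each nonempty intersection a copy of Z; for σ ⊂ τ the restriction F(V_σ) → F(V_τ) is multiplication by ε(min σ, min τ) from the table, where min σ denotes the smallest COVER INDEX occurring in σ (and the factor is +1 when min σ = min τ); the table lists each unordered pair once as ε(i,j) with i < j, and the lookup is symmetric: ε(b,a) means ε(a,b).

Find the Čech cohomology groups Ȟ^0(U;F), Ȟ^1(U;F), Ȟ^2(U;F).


Ȟ^0(U;F) ≅ 0,  Ȟ^1(U;F) ≅ Z/2,  Ȟ^2(U;F) ≅ 0

nerve simplices:
  V12={x} V14={a,c} V23={r,v} V34={q,z,e}
C dims 4,4; δ0: rk 4, SNF 1^3·2
degree 0: 4−4−0 = 0 → Ȟ^0 ≅ 0
degree 1: 4−0−4 = 0 plus torsion [2] → Ȟ^1 ≅ Z/2
degree 2: 0−0−0 = 0 → Ȟ^2 ≅ 0


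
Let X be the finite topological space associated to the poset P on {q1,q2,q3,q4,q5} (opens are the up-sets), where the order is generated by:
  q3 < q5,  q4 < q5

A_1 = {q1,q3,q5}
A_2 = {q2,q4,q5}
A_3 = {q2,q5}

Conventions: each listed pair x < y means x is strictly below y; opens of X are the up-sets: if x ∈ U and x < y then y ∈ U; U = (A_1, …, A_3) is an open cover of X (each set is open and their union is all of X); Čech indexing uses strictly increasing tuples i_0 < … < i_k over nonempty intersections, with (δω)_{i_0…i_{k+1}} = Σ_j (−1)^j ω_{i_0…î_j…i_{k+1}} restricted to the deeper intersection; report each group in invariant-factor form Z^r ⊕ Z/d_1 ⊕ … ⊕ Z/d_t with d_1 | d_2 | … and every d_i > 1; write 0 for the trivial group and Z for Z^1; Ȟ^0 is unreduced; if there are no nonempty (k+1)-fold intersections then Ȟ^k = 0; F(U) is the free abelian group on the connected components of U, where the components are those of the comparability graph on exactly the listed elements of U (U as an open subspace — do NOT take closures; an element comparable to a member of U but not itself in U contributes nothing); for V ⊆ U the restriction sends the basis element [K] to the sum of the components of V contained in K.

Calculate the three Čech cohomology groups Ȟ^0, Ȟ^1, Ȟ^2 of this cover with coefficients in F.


Ȟ^0 ≅ Z^3; Ȟ^1 ≅ 0; Ȟ^2 ≅ 0

nonempty overlaps:
  A12={q5} A13={q5} A23={q2,q5}
  A123={q5}
components per intersection:
  A1: {q1} {q3,q5}
  A2: {q2} {q4,q5}
  A3: {q2} {q5}
  A12: {q5}
  A13: {q5}
  A23: {q2} {q5}
  A123: {q5}
C dims 6,4,1; δ0: rk 3, SNF 1^3; δ1: rk 1, SNF 1^1
degree 0: 6−3−0 = 3 → Ȟ^0 ≅ Z^3
degree 1: 4−1−3 = 0 → Ȟ^1 ≅ 0
degree 2: 1−0−1 = 0 → Ȟ^2 ≅ 0


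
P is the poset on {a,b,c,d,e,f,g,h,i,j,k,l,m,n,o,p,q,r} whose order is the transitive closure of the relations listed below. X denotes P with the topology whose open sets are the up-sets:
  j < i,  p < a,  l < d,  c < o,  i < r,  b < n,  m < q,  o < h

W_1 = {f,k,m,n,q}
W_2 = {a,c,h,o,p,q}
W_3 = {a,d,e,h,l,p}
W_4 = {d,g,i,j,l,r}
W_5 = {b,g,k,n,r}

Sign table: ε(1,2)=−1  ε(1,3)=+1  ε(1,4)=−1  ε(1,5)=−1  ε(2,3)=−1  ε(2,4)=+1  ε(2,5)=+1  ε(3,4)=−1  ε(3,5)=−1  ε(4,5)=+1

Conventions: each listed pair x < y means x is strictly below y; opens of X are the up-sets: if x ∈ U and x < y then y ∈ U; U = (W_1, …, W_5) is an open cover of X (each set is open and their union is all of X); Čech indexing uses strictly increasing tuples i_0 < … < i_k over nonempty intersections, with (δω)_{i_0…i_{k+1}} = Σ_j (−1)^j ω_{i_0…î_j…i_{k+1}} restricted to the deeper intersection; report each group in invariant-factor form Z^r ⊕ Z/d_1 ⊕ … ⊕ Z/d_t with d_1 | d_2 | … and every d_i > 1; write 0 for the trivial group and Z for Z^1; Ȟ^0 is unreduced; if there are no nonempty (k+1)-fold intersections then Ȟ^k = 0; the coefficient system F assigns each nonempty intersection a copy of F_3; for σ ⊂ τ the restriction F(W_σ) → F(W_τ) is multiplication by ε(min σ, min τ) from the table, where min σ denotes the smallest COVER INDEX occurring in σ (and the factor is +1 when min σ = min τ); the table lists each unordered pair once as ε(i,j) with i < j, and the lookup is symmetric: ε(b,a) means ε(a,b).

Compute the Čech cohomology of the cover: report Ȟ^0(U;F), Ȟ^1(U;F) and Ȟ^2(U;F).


Ȟ^0(U;F) ≅ Z/3, Ȟ^1(U;F) ≅ Z/3 and Ȟ^2(U;F) ≅ 0

nerve of the cover:
  W12={q} W15={k,n} W23={a,h,p} W34={d,l} W45={g,r}
C dims 5,5; δ0: rk_F3 4
Ȟ^0 = (5 − 4) − 0 = 1, so Ȟ^0 ≅ Z/3
Ȟ^1 = (5 − 0) − 4 = 1, so Ȟ^1 ≅ Z/3
Ȟ^2 = (0 − 0) − 0 = 0, so Ȟ^2 ≅ 0


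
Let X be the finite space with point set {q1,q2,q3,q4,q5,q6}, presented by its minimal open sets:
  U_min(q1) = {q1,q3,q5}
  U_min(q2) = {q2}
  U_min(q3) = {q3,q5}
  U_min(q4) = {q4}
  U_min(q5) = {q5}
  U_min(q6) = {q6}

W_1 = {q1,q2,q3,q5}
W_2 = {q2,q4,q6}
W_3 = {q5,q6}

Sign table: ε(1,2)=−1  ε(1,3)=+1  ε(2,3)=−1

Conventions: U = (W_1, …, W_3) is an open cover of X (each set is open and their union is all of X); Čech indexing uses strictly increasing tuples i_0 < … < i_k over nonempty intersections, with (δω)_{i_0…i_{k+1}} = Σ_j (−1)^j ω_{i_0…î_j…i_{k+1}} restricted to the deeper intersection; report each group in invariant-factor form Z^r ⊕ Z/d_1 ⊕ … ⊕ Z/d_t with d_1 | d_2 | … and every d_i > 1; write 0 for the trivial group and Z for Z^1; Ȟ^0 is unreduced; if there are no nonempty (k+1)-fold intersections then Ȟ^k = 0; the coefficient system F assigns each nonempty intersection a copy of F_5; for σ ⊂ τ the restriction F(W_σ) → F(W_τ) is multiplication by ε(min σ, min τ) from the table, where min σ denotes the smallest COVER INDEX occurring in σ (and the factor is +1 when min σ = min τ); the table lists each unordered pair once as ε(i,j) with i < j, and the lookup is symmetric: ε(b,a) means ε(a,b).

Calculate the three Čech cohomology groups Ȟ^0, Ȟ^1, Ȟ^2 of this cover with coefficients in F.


nerve simplices:
  W12={q2} W13={q5} W23={q6}
C dims 3,3; δ0: rk_F5 2
degree 0: 3−2−0 = 1 → Ȟ^0 ≅ Z/5
degree 1: 3−0−2 = 1 → Ȟ^1 ≅ Z/5
degree 2: 0−0−0 = 0 → Ȟ^2 ≅ 0

Ȟ^0 ≅ Z/5; Ȟ^1 ≅ Z/5; Ȟ^2 ≅ 0


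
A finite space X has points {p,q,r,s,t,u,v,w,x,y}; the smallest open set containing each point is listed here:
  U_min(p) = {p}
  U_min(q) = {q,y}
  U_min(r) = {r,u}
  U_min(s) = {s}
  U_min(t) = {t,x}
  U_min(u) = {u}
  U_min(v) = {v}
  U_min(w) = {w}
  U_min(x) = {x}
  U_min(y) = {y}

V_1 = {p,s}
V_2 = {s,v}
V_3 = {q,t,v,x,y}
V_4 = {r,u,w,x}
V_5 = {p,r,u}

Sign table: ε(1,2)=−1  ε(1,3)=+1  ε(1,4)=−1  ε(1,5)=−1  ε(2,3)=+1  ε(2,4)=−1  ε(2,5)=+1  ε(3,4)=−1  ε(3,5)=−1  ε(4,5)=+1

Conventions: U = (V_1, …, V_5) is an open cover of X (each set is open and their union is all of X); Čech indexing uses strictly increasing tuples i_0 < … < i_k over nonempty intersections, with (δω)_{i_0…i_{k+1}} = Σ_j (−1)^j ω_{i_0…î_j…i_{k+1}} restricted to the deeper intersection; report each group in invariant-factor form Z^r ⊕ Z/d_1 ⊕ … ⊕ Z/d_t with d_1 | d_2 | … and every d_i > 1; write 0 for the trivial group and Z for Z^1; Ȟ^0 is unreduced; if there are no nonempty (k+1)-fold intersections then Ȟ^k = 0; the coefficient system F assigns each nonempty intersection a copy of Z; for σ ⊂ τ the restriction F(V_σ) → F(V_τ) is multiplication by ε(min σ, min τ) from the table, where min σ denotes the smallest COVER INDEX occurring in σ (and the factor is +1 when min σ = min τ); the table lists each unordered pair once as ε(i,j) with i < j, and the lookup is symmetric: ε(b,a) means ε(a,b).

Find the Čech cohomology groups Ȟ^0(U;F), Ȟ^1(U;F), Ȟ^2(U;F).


nonempty intersections:
  V12={s} V15={p} V23={v} V34={x} V45={r,u}
C dims 5,5; δ0: rk 5, SNF 1^4·2
Ȟ^0: (5−5)−0=0 ⇒ 0
Ȟ^1: (5−0)−5=0 plus torsion [2] ⇒ Z/2
Ȟ^2: (0−0)−0=0 ⇒ 0

Ȟ^0(U;F) ≅ 0; Ȟ^1(U;F) ≅ Z/2; Ȟ^2(U;F) ≅ 0


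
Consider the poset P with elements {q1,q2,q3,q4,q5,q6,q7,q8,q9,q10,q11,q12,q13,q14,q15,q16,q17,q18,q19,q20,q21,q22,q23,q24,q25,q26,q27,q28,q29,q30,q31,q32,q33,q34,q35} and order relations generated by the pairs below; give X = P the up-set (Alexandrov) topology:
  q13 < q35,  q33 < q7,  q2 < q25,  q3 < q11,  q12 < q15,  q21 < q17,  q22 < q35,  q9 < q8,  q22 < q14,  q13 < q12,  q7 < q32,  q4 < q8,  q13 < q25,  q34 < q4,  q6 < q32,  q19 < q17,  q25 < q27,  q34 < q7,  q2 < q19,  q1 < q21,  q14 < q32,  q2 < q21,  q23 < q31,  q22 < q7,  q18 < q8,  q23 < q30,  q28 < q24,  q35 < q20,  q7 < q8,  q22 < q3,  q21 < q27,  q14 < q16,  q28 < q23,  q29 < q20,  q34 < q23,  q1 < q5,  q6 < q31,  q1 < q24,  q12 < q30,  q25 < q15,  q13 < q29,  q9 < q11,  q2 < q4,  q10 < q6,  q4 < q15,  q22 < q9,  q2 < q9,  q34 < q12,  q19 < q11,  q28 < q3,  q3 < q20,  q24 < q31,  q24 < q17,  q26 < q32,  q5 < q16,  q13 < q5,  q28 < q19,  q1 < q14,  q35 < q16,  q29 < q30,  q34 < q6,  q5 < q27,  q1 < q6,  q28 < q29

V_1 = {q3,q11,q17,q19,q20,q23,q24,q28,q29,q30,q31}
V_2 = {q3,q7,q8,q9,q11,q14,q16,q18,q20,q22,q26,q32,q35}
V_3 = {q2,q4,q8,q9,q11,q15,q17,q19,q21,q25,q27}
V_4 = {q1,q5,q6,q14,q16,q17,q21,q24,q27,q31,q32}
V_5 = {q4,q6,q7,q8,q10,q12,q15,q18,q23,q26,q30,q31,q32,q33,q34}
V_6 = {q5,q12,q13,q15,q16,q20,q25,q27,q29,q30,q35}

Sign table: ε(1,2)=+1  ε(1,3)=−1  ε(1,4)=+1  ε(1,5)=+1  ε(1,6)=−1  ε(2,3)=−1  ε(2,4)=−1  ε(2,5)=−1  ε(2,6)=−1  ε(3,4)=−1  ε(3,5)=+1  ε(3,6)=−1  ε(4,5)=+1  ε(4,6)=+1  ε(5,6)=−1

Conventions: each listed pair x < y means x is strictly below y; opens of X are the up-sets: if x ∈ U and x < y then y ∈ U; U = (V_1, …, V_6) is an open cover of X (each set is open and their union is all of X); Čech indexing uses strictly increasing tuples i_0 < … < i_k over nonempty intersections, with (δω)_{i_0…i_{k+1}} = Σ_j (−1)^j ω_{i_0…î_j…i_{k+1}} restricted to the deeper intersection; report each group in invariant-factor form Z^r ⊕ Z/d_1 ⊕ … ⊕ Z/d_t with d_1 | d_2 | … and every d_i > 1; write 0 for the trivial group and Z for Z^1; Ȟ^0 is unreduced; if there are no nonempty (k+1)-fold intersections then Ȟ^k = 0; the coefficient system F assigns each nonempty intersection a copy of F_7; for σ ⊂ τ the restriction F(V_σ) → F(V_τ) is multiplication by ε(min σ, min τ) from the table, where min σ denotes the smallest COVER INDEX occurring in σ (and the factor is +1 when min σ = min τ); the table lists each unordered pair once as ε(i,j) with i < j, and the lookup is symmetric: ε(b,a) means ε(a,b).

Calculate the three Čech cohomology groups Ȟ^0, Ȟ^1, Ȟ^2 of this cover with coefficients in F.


nonempty intersections:
  V12={q3,q11,q20} V13={q11,q17,q19} V14={q17,q24,q31} V15={q23,q30,q31} V16={q20,q29,q30} V23={q8,q9,q11} V24={q14,q16,q32} V25={q7,q8,q18,q26,q32} V26={q16,q20,q35} V34={q17,q21,q27} V35={q4,q8,q15} V36={q15,q25,q27} V45={q6,q31,q32} V46={q5,q16,q27} V56={q12,q15,q30}
  V123={q11} V126={q20} V134={q17} V145={q31} V156={q30} V235={q8} V245={q32} V246={q16} V346={q27} V356={q15}
C dims 6,15,10; δ0: rk_F7 6; δ1: rk_F7 9
Ȟ^0: (6−6)−0=0 ⇒ 0
Ȟ^1: (15−9)−6=0 ⇒ 0
Ȟ^2: (10−0)−9=1 ⇒ Z/7

Ȟ^0(U;F) ≅ 0; Ȟ^1(U;F) ≅ 0; Ȟ^2(U;F) ≅ Z/7


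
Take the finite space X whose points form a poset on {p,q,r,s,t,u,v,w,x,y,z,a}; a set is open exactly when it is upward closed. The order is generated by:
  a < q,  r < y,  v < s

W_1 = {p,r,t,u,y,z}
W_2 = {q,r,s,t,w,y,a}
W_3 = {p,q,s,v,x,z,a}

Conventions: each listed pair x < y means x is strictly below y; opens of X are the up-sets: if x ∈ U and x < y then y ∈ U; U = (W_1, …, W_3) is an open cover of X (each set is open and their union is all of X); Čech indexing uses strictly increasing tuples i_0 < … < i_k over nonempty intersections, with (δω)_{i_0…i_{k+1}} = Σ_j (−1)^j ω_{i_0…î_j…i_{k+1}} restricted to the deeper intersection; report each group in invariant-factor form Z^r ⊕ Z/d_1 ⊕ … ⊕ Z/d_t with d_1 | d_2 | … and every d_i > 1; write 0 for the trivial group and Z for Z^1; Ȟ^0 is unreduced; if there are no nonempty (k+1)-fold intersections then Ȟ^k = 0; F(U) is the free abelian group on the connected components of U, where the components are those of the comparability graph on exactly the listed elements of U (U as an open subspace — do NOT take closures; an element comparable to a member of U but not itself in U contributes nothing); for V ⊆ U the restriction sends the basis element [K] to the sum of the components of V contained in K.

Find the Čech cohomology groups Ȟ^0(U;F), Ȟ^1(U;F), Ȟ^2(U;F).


Ȟ^0 = Z^9, Ȟ^1 = 0, Ȟ^2 = 0

cover nerve:
  W12={r,t,y} W13={p,z} W23={q,s,a}
components per intersection:
  W1: {p} {r,y} {t} {u} {z}
  W2: {q,a} {r,y} {s} {t} {w}
  W3: {p} {q,a} {s,v} {x} {z}
  W12: {r,y} {t}
  W13: {p} {z}
  W23: {q,a} {s}
C dims 15,6; δ0: rk 6, SNF 1^6
Ȟ^0: (15−6)−0=9 ⇒ Z^9
Ȟ^1: (6−0)−6=0 ⇒ 0
Ȟ^2: (0−0)−0=0 ⇒ 0
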